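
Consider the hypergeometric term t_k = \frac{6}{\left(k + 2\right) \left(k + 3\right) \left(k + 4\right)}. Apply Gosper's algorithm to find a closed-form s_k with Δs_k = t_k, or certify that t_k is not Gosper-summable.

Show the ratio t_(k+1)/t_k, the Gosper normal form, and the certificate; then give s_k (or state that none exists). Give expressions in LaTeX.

s_k = \frac{k \left(k + 5\right)}{2 \left(k + 2\right) \left(k + 3\right)}

The ratio is (k + 2)/(k + 5).
Gosper form: A/B · C(k+1)/C(k) with A=k + 2, B=k + 5, C=1.
Key eq: (k + 2)·f(k+1) = (k + 4)·f(k) + (1).
From deg A=1, deg B=1, deg C=0: d=2.
Coefficient equations give f(k) = k*(k + 5)/12.
So s_k = (B(k−1)f/C)·t_k = (k*(k + 4)*(k + 5)/12)·t_k = k*(k + 5)/(2*(k + 2)*(k + 3)).
Δs = 6/(k**3 + 9*k**2 + 26*k + 24), as required.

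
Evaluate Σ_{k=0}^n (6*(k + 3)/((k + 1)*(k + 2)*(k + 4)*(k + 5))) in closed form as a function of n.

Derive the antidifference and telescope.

The ratio is (k + 1)*(k + 4)**2/((k + 3)**2*(k + 6)).
Take A(k)=k + 1, B(k)=k + 6, C(k)=k**2 + 6*k + 9.
Key eq: (k + 1)·f(k+1) = (k + 5)·f(k) + (k**2 + 6*k + 9).
d = 4 from the (1,1,2) case.
Solve for f: f(k) = k*(k + 2)*(k + 3)*(k + 5)/8 (degree 4 ≤ 4).
So s_k = (B(k−1)f/C)·t_k = (k*(k + 2)*(k + 5)**2/(8*(k + 3)))·t_k = 3*k*(k + 5)/(4*(k**2 + 5*k + 4)).
Check: Δs_k = 6*(k + 3)/(k**4 + 12*k**3 + 49*k**2 + 78*k + 40). ✓
Evaluate: s_(n+1) = 3*(n**2 + 7*n + 6)/(4*(n**2 + 7*n + 10)); subtract s_(0) = 0 ⇒ S(n) = 3*(n**2 + 7*n + 6)/(4*(n**2 + 7*n + 10)).

S(n) = 3*(n**2 + 7*n + 6)/(4*(n**2 + 7*n + 10))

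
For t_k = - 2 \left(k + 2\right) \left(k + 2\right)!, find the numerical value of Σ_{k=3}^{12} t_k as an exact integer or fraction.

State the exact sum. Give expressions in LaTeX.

Σ = -2615348735760

t_(k+1)/t_k = (k + 3)**2/(k + 2).
Gosper form: A/B · C(k+1)/C(k) with A=k + 3, B=1, C=k + 2.
f must satisfy (k + 3)·f(k+1) − (1)·f(k) = k + 2.
d = 0 from the (1,0,1) case.
Coefficient equations give f(k) = 1.
Get s_k = R·t_k = -2*factorial(k + 2) with R(k) = B(k−1)f(k)/C(k) = 1/(k + 2).
Check: Δs_k = -2*(k + 2)*factorial(k + 2). ✓
Evaluate s at k=13 and k=3: -2615348736000 and -240; difference -2615348735760.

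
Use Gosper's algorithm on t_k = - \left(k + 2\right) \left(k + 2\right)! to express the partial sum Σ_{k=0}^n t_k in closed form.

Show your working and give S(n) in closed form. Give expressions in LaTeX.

Compute t_(k+1)/t_k: get (k + 3)**2/(k + 2).
Take A(k)=k + 3, B(k)=1, C(k)=k + 2.
Solve (k + 3)·f(k+1) − (1)·f(k) = k + 2.
deg f ≤ 0 (via 1,0,1).
Coefficient equations give f(k) = 1.
R(k) = B(k−1)·f(k)/C(k) = 1/(k + 2); s_k = R·t_k = -factorial(k + 2).
Check: Δs_k = -(k + 2)*factorial(k + 2). ✓
Σ_(k=0)^n t_k = s_(n+1) − s_(0) = (-factorial(n + 3)) − (-2), i.e. 2 - factorial(n + 3).

S(n) = 2 - \left(n + 3\right)!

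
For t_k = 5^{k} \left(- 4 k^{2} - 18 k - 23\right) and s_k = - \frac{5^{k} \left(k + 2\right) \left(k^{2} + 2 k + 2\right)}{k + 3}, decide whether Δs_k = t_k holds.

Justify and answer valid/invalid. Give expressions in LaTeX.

Invalid: residual \frac{5^{k} \left(4 k^{3} + 29 k^{2} + 75 k + 67\right)}{k^{2} + 7 k + 12} ≠ 0.

s_(k+1) = -5**(k + 1)*(k + 3)*(2*k + (k + 1)**2 + 4)/(k + 4)
s_(k+1) − s_k = 5**k*(-4*k**4 - 42*k**3 - 168*k**2 - 302*k - 209)/(k**2 + 7*k + 12)
(s_(k+1) − s_k) − t_k = 5**k*(4*k**3 + 29*k**2 + 75*k + 67)/(k**2 + 7*k + 12)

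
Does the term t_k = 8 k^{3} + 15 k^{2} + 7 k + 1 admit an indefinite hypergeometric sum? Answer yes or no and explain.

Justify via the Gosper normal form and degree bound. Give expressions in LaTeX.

Ratio r(k) = (8*k**3 + 39*k**2 + 61*k + 31)/(8*k**3 + 15*k**2 + 7*k + 1).
Normal form (A,B,C) = (1, 1, k**3 + 15*k**2/8 + 7*k/8 + 1/8).
Need (1)·f(k+1) − (1)·f(k) = k**3 + 15*k**2/8 + 7*k/8 + 1/8.
deg f ≤ 4 (via 0,0,3).
Match coefficients ⇒ f(k) = k**2*(2*k**2 + k - 2)/8.
Get s_k = R·t_k = k**2*(2*k**2 + k - 2) with R(k) = B(k−1)f(k)/C(k) = k**2*(2*k**2 + k - 2)/(8*k**3 + 15*k**2 + 7*k + 1).
s_(k+1) − s_k = 8*k**3 + 15*k**2 + 7*k + 1 = t_k.

Yes. s_k = k^{2} \left(2 k^{2} + k - 2\right).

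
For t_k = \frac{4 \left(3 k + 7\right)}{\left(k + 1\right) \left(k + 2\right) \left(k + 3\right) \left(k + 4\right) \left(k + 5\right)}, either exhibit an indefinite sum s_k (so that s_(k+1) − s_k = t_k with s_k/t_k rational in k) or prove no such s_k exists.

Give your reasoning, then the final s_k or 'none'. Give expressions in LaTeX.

The ratio is (k + 1)*(3*k + 10)/((k + 6)*(3*k + 7)).
Take A(k)=k + 1, B(k)=k + 6, C(k)=k + 7/3.
Key eq: (k + 1)·f(k+1) = (k + 5)·f(k) + (k + 7/3).
Degrees (1,1,1) ⇒ d ≤ 4.
Match coefficients ⇒ f(k) = k*(k + 2)*(k**2 + 8*k + 19)/36.
So s_k = (B(k−1)f/C)·t_k = (k*(k + 2)*(k + 5)*(k**2 + 8*k + 19)/(12*(3*k + 7)))·t_k = k*(k**2 + 8*k + 19)/(3*(k**3 + 8*k**2 + 19*k + 12)).
Δs = 4*(3*k + 7)/(k**5 + 15*k**4 + 85*k**3 + 225*k**2 + 274*k + 120), as required.

s_k = \frac{k \left(k^{2} + 8 k + 19\right)}{3 \left(k^{3} + 8 k^{2} + 19 k + 12\right)}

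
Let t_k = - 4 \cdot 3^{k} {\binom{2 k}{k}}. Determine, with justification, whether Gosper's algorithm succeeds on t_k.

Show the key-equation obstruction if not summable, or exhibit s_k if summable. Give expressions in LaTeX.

No — t_k has no hypergeometric antidifference.

Step 1: r(k) = 6*(2*k + 1)/(k + 1).
Factor: A=12*k + 6; B=k + 1; C=1.
Set up (12*k + 6)·f(k+1) − (k)·f(k) − (1) = 0.
d = -1 from the (1,1,0) case.
d = -1 < 0 ⇒ no nonzero polynomial f; not summable.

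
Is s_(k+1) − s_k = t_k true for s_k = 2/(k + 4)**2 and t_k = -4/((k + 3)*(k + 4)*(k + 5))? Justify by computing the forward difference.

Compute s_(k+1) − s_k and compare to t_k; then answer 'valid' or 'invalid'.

s_(k+1) = 2/(k + 5)**2
s_(k+1) − s_k = 2/(k + 5)**2 - 2/(k + 4)**2
(s_(k+1) − s_k) − t_k = 2*(3*k + 13)/(k**5 + 21*k**4 + 175*k**3 + 723*k**2 + 1480*k + 1200)

Invalid: residual 2*(3*k + 13)/(k**5 + 21*k**4 + 175*k**3 + 723*k**2 + 1480*k + 1200) ≠ 0.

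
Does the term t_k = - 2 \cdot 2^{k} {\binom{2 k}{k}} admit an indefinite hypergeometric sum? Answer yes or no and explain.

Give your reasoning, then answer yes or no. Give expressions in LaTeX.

The ratio is 4*(2*k + 1)/(k + 1).
Normal form (A,B,C) = (8*k + 4, k + 1, 1).
Solve (8*k + 4)·f(k+1) − (k)·f(k) = 1.
deg f ≤ -1 (via 1,1,0).
d = -1 < 0 ⇒ no nonzero polynomial f; not summable.

No — negative degree bound, so no certificate f.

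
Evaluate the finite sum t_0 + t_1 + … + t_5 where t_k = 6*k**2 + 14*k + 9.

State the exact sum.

Σ = 594

Ratio r(k) = (6*k**2 + 26*k + 29)/(6*k**2 + 14*k + 9).
So A=1 and B=1, with C=k**2 + 7*k/3 + 3/2.
f must satisfy (1)·f(k+1) − (1)·f(k) = k**2 + 7*k/3 + 3/2.
From deg A=0, deg B=0, deg C=2: d=3.
Match coefficients ⇒ f(k) = k*(2*k**2 + 4*k + 3)/6.
Certificate R = B(k−1)f/C = k*(2*k**2 + 4*k + 3)/(6*k**2 + 14*k + 9) gives s_k = k*(2*k**2 + 4*k + 3).
s_(k+1) − s_k = 6*k**2 + 14*k + 9 = t_k.
Telescoping: Σ = s_(6) − s_(0) = 594 − (0) = 594.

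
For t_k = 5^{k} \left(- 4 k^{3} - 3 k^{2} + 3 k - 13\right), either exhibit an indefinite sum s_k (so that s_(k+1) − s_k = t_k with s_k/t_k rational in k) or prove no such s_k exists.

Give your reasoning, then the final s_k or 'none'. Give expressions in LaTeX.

Ratio r(k) = 5*(4*k**3 + 15*k**2 + 15*k + 17)/(4*k**3 + 3*k**2 - 3*k + 13).
Take A(k)=5, B(k)=1, C(k)=k**3 + 3*k**2/4 - 3*k/4 + 13/4.
Key eq: (5)·f(k+1) = (1)·f(k) + (k**3 + 3*k**2/4 - 3*k/4 + 13/4).
Degrees (0,0,3) ⇒ d ≤ 3.
Match coefficients ⇒ f(k) = (k**3 - 3*k**2 + 3*k + 2)/4.
Then R = B(k−1)f/C = (k**3 - 3*k**2 + 3*k + 2)/(4*k**3 + 3*k**2 - 3*k + 13), so s_k = R(k)·t_k = 5**k*(-k**3 + 3*k**2 - 3*k - 2).
s_(k+1) − s_k = 5**k*(-4*k**3 - 3*k**2 + 3*k - 13) = t_k.

s_k = 5^{k} \left(- k^{3} + 3 k^{2} - 3 k - 2\right)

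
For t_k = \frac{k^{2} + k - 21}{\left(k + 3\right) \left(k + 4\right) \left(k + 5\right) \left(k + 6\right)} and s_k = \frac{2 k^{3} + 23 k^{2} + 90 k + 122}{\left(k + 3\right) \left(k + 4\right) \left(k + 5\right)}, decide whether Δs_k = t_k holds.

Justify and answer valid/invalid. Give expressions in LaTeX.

Valid — Δs_k = t_k.

s_(k+1) = (90*k + 2*(k + 1)**3 + 23*(k + 1)**2 + 212)/((k + 4)*(k + 5)*(k + 6))
s_(k+1) − s_k = (k**2 + k - 21)/(k**4 + 18*k**3 + 119*k**2 + 342*k + 360)
(s_(k+1) − s_k) − t_k = 0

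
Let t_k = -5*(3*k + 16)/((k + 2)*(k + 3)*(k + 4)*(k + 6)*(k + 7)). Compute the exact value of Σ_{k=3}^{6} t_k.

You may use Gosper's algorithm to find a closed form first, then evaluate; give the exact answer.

Σ = -5/351

Step 1: r(k) = (k + 2)*(k + 6)*(3*k + 19)/((k + 5)*(k + 8)*(3*k + 16)).
Gosper form: A/B · C(k+1)/C(k) with A=k + 2, B=k + 8, C=k**2 + 31*k/3 + 80/3.
Set up (k + 2)·f(k+1) − (k + 7)·f(k) − (k**2 + 31*k/3 + 80/3) = 0.
deg f ≤ 5 (via 1,1,2).
A polynomial solution: f(k) = k*(k + 4)*(k + 5)*(k**2 + 11*k + 36)/108.
So s_k = (B(k−1)f/C)·t_k = (k*(k + 4)*(k + 7)*(k**2 + 11*k + 36)/(36*(3*k + 16)))·t_k = 5*k*(-k**2 - 11*k - 36)/(36*(k**3 + 11*k**2 + 36*k + 36)).
Δs = 5*(-3*k - 16)/(k**5 + 22*k**4 + 185*k**3 + 740*k**2 + 1404*k + 1008), as required.
Evaluate s at k=7 and k=3: -7/52 and -13/108; difference -5/351.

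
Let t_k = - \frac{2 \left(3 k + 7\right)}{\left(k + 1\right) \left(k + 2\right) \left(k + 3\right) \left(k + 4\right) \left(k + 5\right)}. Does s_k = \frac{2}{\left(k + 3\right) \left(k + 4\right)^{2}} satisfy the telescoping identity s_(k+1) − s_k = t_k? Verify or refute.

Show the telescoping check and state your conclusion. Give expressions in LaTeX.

s_(k+1) = 2/((k + 4)*(k + 5)**2)
s_(k+1) − s_k = 2*(-3*k - 13)/(k**5 + 21*k**4 + 175*k**3 + 723*k**2 + 1480*k + 1200)
(s_(k+1) − s_k) − t_k = 12*(2*k**2 + 13*k + 19)/(k**7 + 24*k**6 + 240*k**5 + 1290*k**4 + 3999*k**3 + 7086*k**2 + 6560*k + 2400)

Invalid: residual \frac{12 \left(2 k^{2} + 13 k + 19\right)}{k^{7} + 24 k^{6} + 240 k^{5} + 1290 k^{4} + 3999 k^{3} + 7086 k^{2} + 6560 k + 2400} ≠ 0.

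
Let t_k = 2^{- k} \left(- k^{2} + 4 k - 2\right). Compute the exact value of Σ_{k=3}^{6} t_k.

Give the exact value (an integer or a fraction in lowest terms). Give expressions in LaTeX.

Compute t_(k+1)/t_k: get (k**2 - 2*k - 1)/(2*(k**2 - 4*k + 2)).
So A=1/2 and B=1, with C=k**2 - 4*k + 2.
Key eq: (1/2)·f(k+1) = (1)·f(k) + (k**2 - 4*k + 2).
d = 2 from the (0,0,2) case.
A polynomial solution: f(k) = -2*(k - 1)**2.
Get s_k = R·t_k = 2**(1 - k)*(k**2 - 2*k + 1) with R(k) = B(k−1)f(k)/C(k) = -2*(k - 1)**2/(k**2 - 4*k + 2).
Check: Δs_k = (-k**2 + 4*k - 2)/2**k. ✓
Sum = s_(7) − s_(3); s_(7) = 9/16, s_(3) = 1 ⇒ -7/16.

Σ = -7/16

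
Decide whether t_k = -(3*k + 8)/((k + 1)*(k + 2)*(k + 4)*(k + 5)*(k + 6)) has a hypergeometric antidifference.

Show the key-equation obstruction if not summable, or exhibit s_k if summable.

Yes. s_k = k*(-k**2 - 10*k - 29)/(20*(k**3 + 10*k**2 + 29*k + 20)).

Step 1: r(k) = (k + 1)*(k + 4)*(3*k + 11)/((k + 3)*(k + 7)*(3*k + 8)).
Factor: A=k + 1; B=k + 7; C=k**2 + 17*k/3 + 8.
Solve (k + 1)·f(k+1) − (k + 6)·f(k) = k**2 + 17*k/3 + 8.
Degrees (1,1,2) ⇒ d ≤ 5.
A polynomial solution: f(k) = k*(k + 2)*(k + 3)*(k**2 + 10*k + 29)/60.
Then R = B(k−1)f/C = k*(k + 2)*(k + 6)*(k**2 + 10*k + 29)/(20*(3*k + 8)), so s_k = R(k)·t_k = k*(-k**2 - 10*k - 29)/(20*(k**3 + 10*k**2 + 29*k + 20)).
s_(k+1) − s_k = (-3*k - 8)/(k**5 + 18*k**4 + 121*k**3 + 372*k**2 + 508*k + 240) = t_k.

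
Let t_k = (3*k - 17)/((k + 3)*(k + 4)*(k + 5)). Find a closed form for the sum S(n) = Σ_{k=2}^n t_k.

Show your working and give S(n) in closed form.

r(k) = (k + 3)*(3*k - 14)/((k + 6)*(3*k - 17)) after simplifying.
So A=k + 3 and B=k + 6, with C=k - 17/3.
f must satisfy (k + 3)·f(k+1) − (k + 5)·f(k) = k - 17/3.
d = 2 from the (1,1,1) case.
A polynomial solution: f(k) = -k*(k + 16)/9.
Get s_k = R·t_k = k*(-k - 16)/(3*(k + 3)*(k + 4)) with R(k) = B(k−1)f(k)/C(k) = -k*(k + 5)*(k + 16)/(3*(3*k - 17)).
s_(k+1) − s_k = (3*k - 17)/(k**3 + 12*k**2 + 47*k + 60) = t_k.
Telescope: S(n) = s_(n+1) − s_(2) = (-n**2 - 18*n - 17)/(3*(n**2 + 9*n + 20)) − (-2/5) = (n**2 - 36*n + 35)/(15*(n**2 + 9*n + 20)).

S(n) = (n**2 - 36*n + 35)/(15*(n**2 + 9*n + 20))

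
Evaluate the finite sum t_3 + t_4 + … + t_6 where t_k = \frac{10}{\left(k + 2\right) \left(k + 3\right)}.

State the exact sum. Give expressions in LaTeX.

Σ = 8/9

The ratio is (k + 2)/(k + 4).
Take A(k)=k + 2, B(k)=k + 4, C(k)=1.
Set up (k + 2)·f(k+1) − (k + 3)·f(k) − (1) = 0.
Bound: deg f ≤ 1.
Solving with deg f ≤ 1: f(k) = k/2.
Get s_k = R·t_k = 5*k/(k + 2) with R(k) = B(k−1)f(k)/C(k) = k*(k + 3)/2.
Verify: 10/(k**2 + 5*k + 6) matches t_k.
Telescoping: Σ = s_(7) − s_(3) = 35/9 − (3) = 8/9.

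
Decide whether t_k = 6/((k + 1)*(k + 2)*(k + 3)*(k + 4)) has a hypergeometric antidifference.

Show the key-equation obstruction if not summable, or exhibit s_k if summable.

Step 1: r(k) = (k + 1)/(k + 5).
Take A(k)=k + 1, B(k)=k + 5, C(k)=1.
Need (k + 1)·f(k+1) − (k + 4)·f(k) = 1.
Bound: deg f ≤ 3.
Solve for f: f(k) = k*(k**2 + 6*k + 11)/18 (degree 3 ≤ 3).
R(k) = B(k−1)·f(k)/C(k) = k*(k + 4)*(k**2 + 6*k + 11)/18; s_k = R·t_k = k*(k**2 + 6*k + 11)/(3*(k + 1)*(k + 2)*(k + 3)).
s_(k+1) − s_k = 6/(k**4 + 10*k**3 + 35*k**2 + 50*k + 24) = t_k.

Yes. s_k = k*(k**2 + 6*k + 11)/(3*(k + 1)*(k + 2)*(k + 3)).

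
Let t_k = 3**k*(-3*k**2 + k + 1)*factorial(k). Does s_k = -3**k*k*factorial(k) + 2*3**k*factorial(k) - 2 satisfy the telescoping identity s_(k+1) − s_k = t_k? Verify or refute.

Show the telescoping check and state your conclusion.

Valid: the claim telescopes to t_k.

s_(k+1) = -3**(k + 1)*k**2*factorial(k) + 3**(k + 1)*factorial(k) - 2
s_(k+1) − s_k = 3**k*(-3*k**2 + k + 1)*factorial(k)
(s_(k+1) − s_k) − t_k = 0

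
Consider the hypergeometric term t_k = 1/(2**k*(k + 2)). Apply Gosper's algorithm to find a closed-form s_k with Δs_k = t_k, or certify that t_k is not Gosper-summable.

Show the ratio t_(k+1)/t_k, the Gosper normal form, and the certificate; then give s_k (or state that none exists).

The ratio is (k + 2)/(2*(k + 3)).
So A=k/2 + 1 and B=k + 3, with C=1.
Key eq: (k/2 + 1)·f(k+1) = (k + 2)·f(k) + (1).
Bound: deg f ≤ -1.
Negative degree bound (-1): no f exists, t_k not Gosper-summable.

none (Gosper's algorithm certifies no s_k)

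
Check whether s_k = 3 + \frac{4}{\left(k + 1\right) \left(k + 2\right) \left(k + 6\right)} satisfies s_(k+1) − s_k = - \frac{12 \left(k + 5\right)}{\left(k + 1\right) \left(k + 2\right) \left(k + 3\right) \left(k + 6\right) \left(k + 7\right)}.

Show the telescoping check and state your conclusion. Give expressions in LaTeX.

valid (s_(k+1) − s_k reduces to t_k)

s_(k+1) = 3 + 4/((k + 2)*(k + 3)*(k + 7))
s_(k+1) − s_k = 12*(-k - 5)/(k**5 + 19*k**4 + 131*k**3 + 401*k**2 + 540*k + 252)
(s_(k+1) − s_k) − t_k = 0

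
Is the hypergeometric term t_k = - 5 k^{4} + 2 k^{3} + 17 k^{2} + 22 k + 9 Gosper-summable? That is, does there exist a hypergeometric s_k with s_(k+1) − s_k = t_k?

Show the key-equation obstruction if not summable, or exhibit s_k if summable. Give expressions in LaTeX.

The ratio is (5*k**4 + 18*k**3 + 7*k**2 - 42*k - 45)/(5*k**4 - 2*k**3 - 17*k**2 - 22*k - 9).
A = 1, B = 1, C = k**4 - 2*k**3/5 - 17*k**2/5 - 22*k/5 - 9/5.
f must satisfy (1)·f(k+1) − (1)·f(k) = k**4 - 2*k**3/5 - 17*k**2/5 - 22*k/5 - 9/5.
d = 5 from the (0,0,4) case.
Match coefficients ⇒ f(k) = k*(k**4 - 3*k**3 - 3*k**2 - 3*k - 1)/5.
R(k) = B(k−1)·f(k)/C(k) = k*(k**4 - 3*k**3 - 3*k**2 - 3*k - 1)/(5*k**4 - 2*k**3 - 17*k**2 - 22*k - 9); s_k = R·t_k = k*(-k**4 + 3*k**3 + 3*k**2 + 3*k + 1).
Δs = -5*k**4 + 2*k**3 + 17*k**2 + 22*k + 9, as required.

Yes. s_k = k \left(- k^{4} + 3 k^{3} + 3 k^{2} + 3 k + 1\right).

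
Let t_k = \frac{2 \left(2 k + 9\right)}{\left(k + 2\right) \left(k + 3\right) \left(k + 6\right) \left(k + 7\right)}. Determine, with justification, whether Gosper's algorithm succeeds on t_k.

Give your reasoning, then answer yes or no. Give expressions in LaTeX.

The ratio is (k + 2)*(k + 6)*(2*k + 11)/((k + 4)*(k + 8)*(2*k + 9)).
Factor: A=k + 2; B=k + 8; C=k**3 + 27*k**2/2 + 121*k/2 + 90.
Solve (k + 2)·f(k+1) − (k + 7)·f(k) = k**3 + 27*k**2/2 + 121*k/2 + 90.
Degrees (1,1,3) ⇒ d ≤ 5.
A polynomial solution: f(k) = k*(k + 3)*(k + 4)*(k + 5)*(k + 8)/24.
Get s_k = R·t_k = k*(k + 8)/(6*(k**2 + 8*k + 12)) with R(k) = B(k−1)f(k)/C(k) = k*(k + 3)*(k + 7)*(k + 8)/(12*(2*k + 9)).
Verify: 2*(2*k + 9)/(k**4 + 18*k**3 + 113*k**2 + 288*k + 252) matches t_k.

Yes. s_k = \frac{k \left(k + 8\right)}{6 \left(k^{2} + 8 k + 12\right)}.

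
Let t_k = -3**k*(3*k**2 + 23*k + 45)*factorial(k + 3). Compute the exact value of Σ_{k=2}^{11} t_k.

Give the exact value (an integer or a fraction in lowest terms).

Ratio r(k) = 3*(3*k**3 + 41*k**2 + 187*k + 284)/(3*k**2 + 23*k + 45).
A = 3*k + 12, B = 1, C = k**2 + 23*k/3 + 15.
Solve (3*k + 12)·f(k+1) − (1)·f(k) = k**2 + 23*k/3 + 15.
deg f ≤ 1 (via 1,0,2).
A polynomial solution: f(k) = (k + 3)/3.
So s_k = (B(k−1)f/C)·t_k = ((k + 3)/(3*k**2 + 23*k + 45))·t_k = -3**k*(k + 3)*factorial(k + 3).
Δs = -3**k*(3*k**2 + 23*k + 45)*factorial(k + 3), as required.
Σ_(k=2)^(11) t_k = s_(12) − s_(2) = -10424276607064320000 − (-5400) = -10424276607064314600.

Σ = -10424276607064314600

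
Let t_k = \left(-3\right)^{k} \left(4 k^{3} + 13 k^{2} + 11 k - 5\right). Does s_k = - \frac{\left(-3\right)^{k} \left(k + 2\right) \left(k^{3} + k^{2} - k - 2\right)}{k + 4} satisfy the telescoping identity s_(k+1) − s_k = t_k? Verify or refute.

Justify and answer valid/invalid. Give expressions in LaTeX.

Invalid: residual \frac{\left(-3\right)^{k} \left(- 8 k^{4} - 60 k^{3} - 128 k^{2} - 76 k + 44\right)}{k^{2} + 9 k + 20} ≠ 0.

s_(k+1) = (-3)**(k + 1)*(k + 3)*(k - (k + 1)**3 - (k + 1)**2 + 3)/(k + 5)
s_(k+1) − s_k = (-3)**k*(4*k**5 + 41*k**4 + 148*k**3 + 226*k**2 + 99*k - 56)/(k**2 + 9*k + 20)
(s_(k+1) − s_k) − t_k = (-3)**k*(-8*k**4 - 60*k**3 - 128*k**2 - 76*k + 44)/(k**2 + 9*k + 20)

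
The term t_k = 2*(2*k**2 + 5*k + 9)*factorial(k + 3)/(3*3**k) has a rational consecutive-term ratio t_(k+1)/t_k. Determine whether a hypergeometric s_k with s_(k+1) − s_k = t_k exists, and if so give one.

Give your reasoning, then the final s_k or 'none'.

r(k) = (k + 4)*(5*k + 2*(k + 1)**2 + 14)/(3*(2*k**2 + 5*k + 9)) after simplifying.
Factor: A=k/3 + 4/3; B=1; C=k**2 + 5*k/2 + 9/2.
Key eq: (k/3 + 4/3)·f(k+1) = (1)·f(k) + (k**2 + 5*k/2 + 9/2).
deg f ≤ 1 (via 1,0,2).
Match coefficients ⇒ f(k) = 3*(2*k + 1)/2.
R(k) = B(k−1)·f(k)/C(k) = 3*(2*k + 1)/(2*k**2 + 5*k + 9); s_k = R·t_k = 2*(2*k + 1)*factorial(k + 3)/3**k.
s_(k+1) − s_k = 2*(2*k**2 + 5*k + 9)*factorial(k + 3)/(3*3**k) = t_k.

s_k = 2*(2*k + 1)*factorial(k + 3)/3**k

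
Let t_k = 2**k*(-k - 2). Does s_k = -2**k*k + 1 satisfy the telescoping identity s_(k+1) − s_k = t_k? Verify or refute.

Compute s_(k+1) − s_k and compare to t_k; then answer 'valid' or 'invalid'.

s_(k+1) = -2*2**k*(k + 1) + 1
s_(k+1) − s_k = 2**k*(-k - 2)
(s_(k+1) − s_k) − t_k = 0

Valid — Δs_k = t_k.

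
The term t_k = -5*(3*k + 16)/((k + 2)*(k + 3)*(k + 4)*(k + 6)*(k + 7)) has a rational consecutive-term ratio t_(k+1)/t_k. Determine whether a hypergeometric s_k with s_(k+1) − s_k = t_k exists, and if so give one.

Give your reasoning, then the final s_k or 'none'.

Compute t_(k+1)/t_k: get (k + 2)*(k + 6)*(3*k + 19)/((k + 5)*(k + 8)*(3*k + 16)).
Factor: A=k + 2; B=k + 8; C=k**2 + 31*k/3 + 80/3.
Set up (k + 2)·f(k+1) − (k + 7)·f(k) − (k**2 + 31*k/3 + 80/3) = 0.
deg f ≤ 5 (via 1,1,2).
Coefficient equations give f(k) = k*(k + 4)*(k + 5)*(k**2 + 11*k + 36)/108.
Get s_k = R·t_k = 5*k*(-k**2 - 11*k - 36)/(36*(k**3 + 11*k**2 + 36*k + 36)) with R(k) = B(k−1)f(k)/C(k) = k*(k + 4)*(k + 7)*(k**2 + 11*k + 36)/(36*(3*k + 16)).
Check: Δs_k = 5*(-3*k - 16)/(k**5 + 22*k**4 + 185*k**3 + 740*k**2 + 1404*k + 1008). ✓

s_k = 5*k*(-k**2 - 11*k - 36)/(36*(k**3 + 11*k**2 + 36*k + 36))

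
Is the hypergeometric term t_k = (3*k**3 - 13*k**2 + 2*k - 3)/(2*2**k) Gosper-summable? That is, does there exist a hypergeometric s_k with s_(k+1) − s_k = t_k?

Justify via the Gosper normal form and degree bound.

Step 1: r(k) = (3*k**3 - 4*k**2 - 15*k - 11)/(2*(3*k**3 - 13*k**2 + 2*k - 3)).
A = 1/2, B = 1, C = k**3 - 13*k**2/3 + 2*k/3 - 1.
Key eq: (1/2)·f(k+1) = (1)·f(k) + (k**3 - 13*k**2/3 + 2*k/3 - 1).
From deg A=0, deg B=0, deg C=3: d=3.
A polynomial solution: f(k) = -2*(3*k**3 - 4*k**2 + 3*k - 1)/3.
Get s_k = R·t_k = (-3*k**3 + 4*k**2 - 3*k + 1)/2**k with R(k) = B(k−1)f(k)/C(k) = -2*(3*k**3 - 4*k**2 + 3*k - 1)/(3*k**3 - 13*k**2 + 2*k - 3).
Δs = (3*k**3 - 13*k**2 + 2*k - 3)/(2*2**k), as required.

Yes. s_k = (-3*k**3 + 4*k**2 - 3*k + 1)/2**k.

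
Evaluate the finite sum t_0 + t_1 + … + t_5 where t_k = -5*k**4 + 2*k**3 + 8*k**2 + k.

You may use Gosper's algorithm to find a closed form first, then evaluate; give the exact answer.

Σ = -3990

Compute t_(k+1)/t_k: get (5*k**3 + 13*k**2 + 3*k - 6)/(k*(5*k**2 - 7*k - 1)).
Take A(k)=1, B(k)=1, C(k)=k**4 - 2*k**3/5 - 8*k**2/5 - k/5.
f must satisfy (1)·f(k+1) − (1)·f(k) = k**4 - 2*k**3/5 - 8*k**2/5 - k/5.
From deg A=0, deg B=0, deg C=4: d=5.
Coefficient equations give f(k) = k*(k - 1)*(k + 1)*(k**2 - 3*k + 1)/5.
R(k) = B(k−1)·f(k)/C(k) = (k - 1)*(k**2 - 3*k + 1)/(5*k**2 - 7*k - 1); s_k = R·t_k = k*(-k**4 + 3*k**3 - 3*k + 1).
Check: Δs_k = k*(-5*k**3 + 2*k**2 + 8*k + 1). ✓
Evaluate s at k=6 and k=0: -3990 and 0; difference -3990.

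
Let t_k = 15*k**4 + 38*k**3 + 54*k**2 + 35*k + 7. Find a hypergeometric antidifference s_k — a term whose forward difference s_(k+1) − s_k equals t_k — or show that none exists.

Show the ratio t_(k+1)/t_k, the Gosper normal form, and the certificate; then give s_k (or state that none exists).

s_k = k*(3*k**4 + 2*k**3 + 4*k**2 - 2)

r(k) = (15*k**4 + 98*k**3 + 258*k**2 + 317*k + 149)/(15*k**4 + 38*k**3 + 54*k**2 + 35*k + 7) after simplifying.
A = 1, B = 1, C = k**4 + 38*k**3/15 + 18*k**2/5 + 7*k/3 + 7/15.
Solve (1)·f(k+1) − (1)·f(k) = k**4 + 38*k**3/15 + 18*k**2/5 + 7*k/3 + 7/15.
Degrees (0,0,4) ⇒ d ≤ 5.
Coefficient equations give f(k) = k*(3*k**4 + 2*k**3 + 4*k**2 - 2)/15.
Then R = B(k−1)f/C = k*(3*k**4 + 2*k**3 + 4*k**2 - 2)/(15*k**4 + 38*k**3 + 54*k**2 + 35*k + 7), so s_k = R(k)·t_k = k*(3*k**4 + 2*k**3 + 4*k**2 - 2).
s_(k+1) − s_k = 15*k**4 + 38*k**3 + 54*k**2 + 35*k + 7 = t_k.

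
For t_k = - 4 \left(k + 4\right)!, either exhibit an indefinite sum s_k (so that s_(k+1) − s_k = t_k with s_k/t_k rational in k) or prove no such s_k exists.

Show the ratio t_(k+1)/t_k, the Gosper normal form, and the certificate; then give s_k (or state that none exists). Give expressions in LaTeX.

r(k) = k + 5 after simplifying.
Factor: A=k + 5; B=1; C=1.
Set up (k + 5)·f(k+1) − (1)·f(k) − (1) = 0.
Bound: deg f ≤ -1.
d = -1 < 0 ⇒ no nonzero polynomial f; not summable.

none — t_k is not Gosper-summable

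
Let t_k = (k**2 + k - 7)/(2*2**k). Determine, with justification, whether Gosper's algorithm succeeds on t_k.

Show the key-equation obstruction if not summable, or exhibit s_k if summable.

Yes. s_k = (-k**2 - 3*k + 3)/2**k.

The ratio is (k + (k + 1)**2 - 6)/(2*(k**2 + k - 7)).
Gosper form: A/B · C(k+1)/C(k) with A=1/2, B=1, C=k**2 + k - 7.
Need (1/2)·f(k+1) − (1)·f(k) = k**2 + k - 7.
d = 2 from the (0,0,2) case.
Match coefficients ⇒ f(k) = -2*(k**2 + 3*k - 3).
Get s_k = R·t_k = (-k**2 - 3*k + 3)/2**k with R(k) = B(k−1)f(k)/C(k) = -2*(k**2 + 3*k - 3)/(k**2 + k - 7).
s_(k+1) − s_k = (k**2 + k - 7)/(2*2**k) = t_k.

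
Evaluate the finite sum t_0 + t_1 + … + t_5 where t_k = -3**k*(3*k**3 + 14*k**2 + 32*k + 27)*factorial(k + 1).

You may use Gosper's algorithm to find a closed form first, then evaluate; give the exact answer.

Σ = -165337197

Ratio r(k) = 3*(3*k**4 + 29*k**3 + 115*k**2 + 214*k + 152)/(3*k**3 + 14*k**2 + 32*k + 27).
So A=3*k + 6 and B=1, with C=k**3 + 14*k**2/3 + 32*k/3 + 9.
Set up (3*k + 6)·f(k+1) − (1)·f(k) − (k**3 + 14*k**2/3 + 32*k/3 + 9) = 0.
From deg A=1, deg B=0, deg C=3: d=2.
Match coefficients ⇒ f(k) = (k**2 + k + 3)/3.
R(k) = B(k−1)·f(k)/C(k) = (k**2 + k + 3)/(3*k**3 + 14*k**2 + 32*k + 27); s_k = R·t_k = -3**k*(k**2 + k + 3)*factorial(k + 1).
s_(k+1) − s_k = -3**k*(3*k**3 + 14*k**2 + 32*k + 27)*factorial(k + 1) = t_k.
Sum = s_(6) − s_(0); s_(6) = -165337200, s_(0) = -3 ⇒ -165337197.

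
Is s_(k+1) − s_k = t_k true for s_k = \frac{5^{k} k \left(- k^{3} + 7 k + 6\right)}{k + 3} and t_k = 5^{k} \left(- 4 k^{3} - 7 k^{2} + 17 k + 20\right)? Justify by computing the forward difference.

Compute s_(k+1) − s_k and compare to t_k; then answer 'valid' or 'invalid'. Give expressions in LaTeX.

Invalid: residual \frac{5^{k} \left(4 k^{4} + 18 k^{3} + 6 k^{2} - 68 k - 60\right)}{k^{2} + 7 k + 12} ≠ 0.

s_(k+1) = 5**(k + 1)*(k + 1)*(7*k - (k + 1)**3 + 13)/(k + 4)
s_(k+1) − s_k = 5**k*(-4*k**5 - 31*k**4 - 62*k**3 + 61*k**2 + 276*k + 180)/(k**2 + 7*k + 12)
(s_(k+1) − s_k) − t_k = 5**k*(4*k**4 + 18*k**3 + 6*k**2 - 68*k - 60)/(k**2 + 7*k + 12)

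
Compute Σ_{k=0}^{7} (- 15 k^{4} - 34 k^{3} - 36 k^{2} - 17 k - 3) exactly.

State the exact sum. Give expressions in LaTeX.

Σ = -102336

r(k) = (15*k**4 + 94*k**3 + 228*k**2 + 251*k + 105)/(15*k**4 + 34*k**3 + 36*k**2 + 17*k + 3) after simplifying.
Normal form (A,B,C) = (1, 1, k**4 + 34*k**3/15 + 12*k**2/5 + 17*k/15 + 1/5).
Need (1)·f(k+1) − (1)·f(k) = k**4 + 34*k**3/15 + 12*k**2/5 + 17*k/15 + 1/5.
deg f ≤ 5 (via 0,0,4).
Solve for f: f(k) = k**2*(3*k**3 + k**2 - 1)/15 (degree 5 ≤ 5).
R(k) = B(k−1)·f(k)/C(k) = k**2*(3*k**3 + k**2 - 1)/(15*k**4 + 34*k**3 + 36*k**2 + 17*k + 3); s_k = R·t_k = -3*k**5 - k**4 + k**2.
Check: Δs_k = -15*k**4 - 34*k**3 - 36*k**2 - 17*k - 3. ✓
Σ_(k=0)^(7) t_k = s_(8) − s_(0) = -102336 − (0) = -102336.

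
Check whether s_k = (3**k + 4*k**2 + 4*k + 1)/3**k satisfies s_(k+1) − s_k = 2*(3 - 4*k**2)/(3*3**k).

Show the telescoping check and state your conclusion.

Valid: the claim telescopes to t_k.

s_(k+1) = (3*3**k + 4*k**2 + 12*k + 9)/(3*3**k)
s_(k+1) − s_k = 2*(3 - 4*k**2)/(3*3**k)
(s_(k+1) − s_k) − t_k = 0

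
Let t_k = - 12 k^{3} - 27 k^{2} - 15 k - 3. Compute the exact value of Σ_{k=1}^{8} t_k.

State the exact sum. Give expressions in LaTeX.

Compute t_(k+1)/t_k: get (4*k**3 + 21*k**2 + 35*k + 19)/(4*k**3 + 9*k**2 + 5*k + 1).
Normal form (A,B,C) = (1, 1, k**3 + 9*k**2/4 + 5*k/4 + 1/4).
Need (1)·f(k+1) − (1)·f(k) = k**3 + 9*k**2/4 + 5*k/4 + 1/4.
deg f ≤ 4 (via 0,0,3).
Coefficient equations give f(k) = k**2*(k**2 + k - 1)/4.
R(k) = B(k−1)·f(k)/C(k) = k**2*(k**2 + k - 1)/(4*k**3 + 9*k**2 + 5*k + 1); s_k = R·t_k = 3*k**2*(-k**2 - k + 1).
Δs = -12*k**3 - 27*k**2 - 15*k - 3, as required.
Sum = s_(9) − s_(1); s_(9) = -21627, s_(1) = -3 ⇒ -21624.

Σ = -21624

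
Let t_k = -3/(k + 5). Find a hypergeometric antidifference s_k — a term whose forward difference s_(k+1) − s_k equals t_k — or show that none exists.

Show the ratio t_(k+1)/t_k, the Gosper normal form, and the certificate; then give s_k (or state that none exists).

t_(k+1)/t_k = (k + 5)/(k + 6).
Normal form (A,B,C) = (k + 5, k + 6, 1).
Solve (k + 5)·f(k+1) − (k + 5)·f(k) = 1.
Degrees (1,1,0) ⇒ d ≤ 0.
f = c0 ⇒ A·f(k+1) − B(k−1)·f(k) − C = -1. The system {-1 = 0} is inconsistent; no antidifference.

none (Gosper's algorithm certifies no s_k)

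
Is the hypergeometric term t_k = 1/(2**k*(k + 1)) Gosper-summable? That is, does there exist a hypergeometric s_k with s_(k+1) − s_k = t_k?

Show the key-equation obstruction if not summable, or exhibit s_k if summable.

t_(k+1)/t_k = (k + 1)/(2*(k + 2)).
A = k/2 + 1/2, B = k + 2, C = 1.
Key eq: (k/2 + 1/2)·f(k+1) = (k + 1)·f(k) + (1).
deg f ≤ -1 (via 1,1,0).
Negative degree bound (-1): no f exists, t_k not Gosper-summable.

No; the degree bound rules out any f.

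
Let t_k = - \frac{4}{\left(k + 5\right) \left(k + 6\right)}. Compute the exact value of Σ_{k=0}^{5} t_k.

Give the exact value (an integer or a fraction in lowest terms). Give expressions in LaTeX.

Σ = -24/55

Step 1: r(k) = (k + 5)/(k + 7).
A = k + 5, B = k + 7, C = 1.
Solve (k + 5)·f(k+1) − (k + 6)·f(k) = 1.
Bound: deg f ≤ 1.
A polynomial solution: f(k) = k/5.
Then R = B(k−1)f/C = k*(k + 6)/5, so s_k = R(k)·t_k = -4*k/(5*k + 25).
Check: Δs_k = -4/(k**2 + 11*k + 30). ✓
Sum = s_(6) − s_(0); s_(6) = -24/55, s_(0) = 0 ⇒ -24/55.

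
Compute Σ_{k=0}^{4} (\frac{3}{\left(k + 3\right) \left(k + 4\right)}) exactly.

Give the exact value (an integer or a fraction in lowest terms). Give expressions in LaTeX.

Ratio r(k) = (k + 3)/(k + 5).
Factor: A=k + 3; B=k + 5; C=1.
Key eq: (k + 3)·f(k+1) = (k + 4)·f(k) + (1).
d = 1 from the (1,1,0) case.
Match coefficients ⇒ f(k) = k/3.
Get s_k = R·t_k = k/(k + 3) with R(k) = B(k−1)f(k)/C(k) = k*(k + 4)/3.
s_(k+1) − s_k = 3/(k**2 + 7*k + 12) = t_k.
Telescoping: Σ = s_(5) − s_(0) = 5/8 − (0) = 5/8.

Σ = 5/8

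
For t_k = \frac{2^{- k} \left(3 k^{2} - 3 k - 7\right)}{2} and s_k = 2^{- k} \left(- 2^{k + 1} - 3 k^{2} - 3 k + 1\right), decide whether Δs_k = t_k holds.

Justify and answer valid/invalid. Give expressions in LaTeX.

s_(k+1) = (-4*2**k - 3*k**2 - 9*k - 5)/(2*2**k)
s_(k+1) − s_k = (3*k**2 - 3*k - 7)/(2*2**k)
(s_(k+1) − s_k) − t_k = 0

valid; difference matches t_k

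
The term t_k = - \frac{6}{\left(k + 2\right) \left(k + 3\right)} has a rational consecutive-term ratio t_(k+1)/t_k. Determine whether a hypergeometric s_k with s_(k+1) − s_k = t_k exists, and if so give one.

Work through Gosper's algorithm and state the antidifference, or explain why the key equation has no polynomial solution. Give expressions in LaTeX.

Compute t_(k+1)/t_k: get (k + 2)/(k + 4).
Take A(k)=k + 2, B(k)=k + 4, C(k)=1.
f must satisfy (k + 2)·f(k+1) − (k + 3)·f(k) = 1.
Degrees (1,1,0) ⇒ d ≤ 1.
Solving with deg f ≤ 1: f(k) = k/2.
R(k) = B(k−1)·f(k)/C(k) = k*(k + 3)/2; s_k = R·t_k = -3*k/(k + 2).
Verify: -6/(k**2 + 5*k + 6) matches t_k.

s_k = - \frac{3 k}{k + 2}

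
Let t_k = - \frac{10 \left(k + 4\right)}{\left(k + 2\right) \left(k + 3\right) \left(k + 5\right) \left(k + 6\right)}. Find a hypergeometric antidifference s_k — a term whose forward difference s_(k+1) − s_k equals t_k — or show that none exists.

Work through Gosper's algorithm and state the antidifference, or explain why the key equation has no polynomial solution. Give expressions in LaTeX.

r(k) = (k + 2)*(k + 5)**2/((k + 4)**2*(k + 7)) after simplifying.
Take A(k)=k + 2, B(k)=k + 7, C(k)=k**2 + 8*k + 16.
Need (k + 2)·f(k+1) − (k + 6)·f(k) = k**2 + 8*k + 16.
d = 4 from the (1,1,2) case.
Solve for f: f(k) = k*(k + 3)*(k + 4)*(k + 7)/20 (degree 4 ≤ 4).
Then R = B(k−1)f/C = k*(k + 3)*(k + 6)*(k + 7)/(20*(k + 4)), so s_k = R(k)·t_k = k*(-k - 7)/(2*(k**2 + 7*k + 10)).
s_(k+1) − s_k = 10*(-k - 4)/(k**4 + 16*k**3 + 91*k**2 + 216*k + 180) = t_k.

s_k = \frac{k \left(- k - 7\right)}{2 \left(k^{2} + 7 k + 10\right)}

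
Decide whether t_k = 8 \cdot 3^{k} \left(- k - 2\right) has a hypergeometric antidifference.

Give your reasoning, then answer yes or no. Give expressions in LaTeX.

Yes. s_k = 3^{k} \left(- 4 k - 2\right).

Step 1: r(k) = 3*(k + 3)/(k + 2).
Take A(k)=3, B(k)=1, C(k)=k + 2.
Need (3)·f(k+1) − (1)·f(k) = k + 2.
deg f ≤ 1 (via 0,0,1).
Solving with deg f ≤ 1: f(k) = (2*k + 1)/4.
R(k) = B(k−1)·f(k)/C(k) = (2*k + 1)/(4*(k + 2)); s_k = R·t_k = 3**k*(-4*k - 2).
s_(k+1) − s_k = 8*3**k*(-k - 2) = t_k.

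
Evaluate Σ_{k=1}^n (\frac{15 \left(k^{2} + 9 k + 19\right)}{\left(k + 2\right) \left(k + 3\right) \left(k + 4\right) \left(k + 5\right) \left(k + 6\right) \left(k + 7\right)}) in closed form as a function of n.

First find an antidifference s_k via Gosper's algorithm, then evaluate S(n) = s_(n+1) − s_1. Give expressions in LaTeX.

S(n) = \frac{n \left(n^{2} + 15 n + 71\right)}{21 \left(n^{3} + 15 n^{2} + 71 n + 105\right)}

r(k) = (k + 2)*(9*k + (k + 1)**2 + 28)/((k + 8)*(k**2 + 9*k + 19)) after simplifying.
Take A(k)=k + 2, B(k)=k + 8, C(k)=k**2 + 9*k + 19.
Key eq: (k + 2)·f(k+1) = (k + 7)·f(k) + (k**2 + 9*k + 19).
From deg A=1, deg B=1, deg C=2: d=5.
Coefficient equations give f(k) = k*(k + 3)*(k + 5)*(k**2 + 12*k + 44)/144.
So s_k = (B(k−1)f/C)·t_k = (k*(k + 3)*(k + 5)*(k + 7)*(k**2 + 12*k + 44)/(144*(k**2 + 9*k + 19)))·t_k = 5*k*(k**2 + 12*k + 44)/(48*(k**3 + 12*k**2 + 44*k + 48)).
Verify: 15*(k**2 + 9*k + 19)/(k**6 + 27*k**5 + 295*k**4 + 1665*k**3 + 5104*k**2 + 8028*k + 5040) matches t_k.
s_(n+1) = 5*(n**3 + 15*n**2 + 71*n + 57)/(48*(n**3 + 15*n**2 + 71*n + 105)) and s_(1) = 19/336, so S(n) = n*(n**2 + 15*n + 71)/(21*(n**3 + 15*n**2 + 71*n + 105)).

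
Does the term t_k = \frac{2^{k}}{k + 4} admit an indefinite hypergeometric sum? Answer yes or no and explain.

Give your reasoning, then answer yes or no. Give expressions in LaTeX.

Compute t_(k+1)/t_k: get 2*(k + 4)/(k + 5).
Normal form (A,B,C) = (2*k + 8, k + 5, 1).
Set up (2*k + 8)·f(k+1) − (k + 4)·f(k) − (1) = 0.
Bound: deg f ≤ -1.
Negative degree bound (-1): no f exists, t_k not Gosper-summable.

No — key equation has no polynomial f.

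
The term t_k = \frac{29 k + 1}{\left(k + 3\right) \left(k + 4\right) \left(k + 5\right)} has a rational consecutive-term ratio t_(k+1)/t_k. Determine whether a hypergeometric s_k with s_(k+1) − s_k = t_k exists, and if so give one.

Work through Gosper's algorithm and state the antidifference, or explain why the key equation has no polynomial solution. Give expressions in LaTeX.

Step 1: r(k) = (k + 3)*(29*k + 30)/((k + 6)*(29*k + 1)).
Normal form (A,B,C) = (k + 3, k + 6, k + 1/29).
Need (k + 3)·f(k+1) − (k + 5)·f(k) = k + 1/29.
Degrees (1,1,1) ⇒ d ≤ 2.
Match coefficients ⇒ f(k) = k*(11*k - 10)/87.
So s_k = (B(k−1)f/C)·t_k = (k*(k + 5)*(11*k - 10)/(3*(29*k + 1)))·t_k = k*(11*k - 10)/(3*(k + 3)*(k + 4)).
Check: Δs_k = (29*k + 1)/(k**3 + 12*k**2 + 47*k + 60). ✓

s_k = \frac{k \left(11 k - 10\right)}{3 \left(k + 3\right) \left(k + 4\right)}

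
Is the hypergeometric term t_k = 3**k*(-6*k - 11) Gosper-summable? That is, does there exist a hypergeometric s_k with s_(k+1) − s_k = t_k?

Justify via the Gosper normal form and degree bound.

r(k) = 3*(6*k + 17)/(6*k + 11) after simplifying.
A = 3, B = 1, C = k + 11/6.
Need (3)·f(k+1) − (1)·f(k) = k + 11/6.
d = 1 from the (0,0,1) case.
A polynomial solution: f(k) = (3*k + 1)/6.
Get s_k = R·t_k = 3**k*(-3*k - 1) with R(k) = B(k−1)f(k)/C(k) = (3*k + 1)/(6*k + 11).
Verify: 3**k*(-6*k - 11) matches t_k.

Yes. s_k = 3**k*(-3*k - 1).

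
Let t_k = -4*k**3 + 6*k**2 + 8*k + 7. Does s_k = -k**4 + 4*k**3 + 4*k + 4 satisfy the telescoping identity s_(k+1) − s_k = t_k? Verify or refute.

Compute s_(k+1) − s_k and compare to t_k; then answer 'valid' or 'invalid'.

valid (s_(k+1) − s_k reduces to t_k)

s_(k+1) = -k**4 + 6*k**2 + 12*k + 11
s_(k+1) − s_k = -4*k**3 + 6*k**2 + 8*k + 7
(s_(k+1) − s_k) − t_k = 0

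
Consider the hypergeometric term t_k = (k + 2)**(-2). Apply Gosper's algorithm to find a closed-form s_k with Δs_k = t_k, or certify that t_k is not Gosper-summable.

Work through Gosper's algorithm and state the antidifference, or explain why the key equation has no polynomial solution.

r(k) = (k + 2)**2/(k + 3)**2 after simplifying.
Gosper form: A/B · C(k+1)/C(k) with A=k**2 + 4*k + 4, B=k**2 + 6*k + 9, C=1.
Key eq: (k**2 + 4*k + 4)·f(k+1) = (k**2 + 4*k + 4)·f(k) + (1).
Degrees (2,2,0) ⇒ d ≤ 0.
Put f(k) = c0: A·f(k+1) − B(k−1)·f(k) − C = -1; need -1 = 0 — inconsistent ⇒ no f, not summable.

no hypergeometric antidifference exists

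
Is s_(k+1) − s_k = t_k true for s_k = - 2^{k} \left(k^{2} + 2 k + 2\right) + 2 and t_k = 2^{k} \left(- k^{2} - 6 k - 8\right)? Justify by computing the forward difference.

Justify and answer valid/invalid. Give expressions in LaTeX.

valid; difference matches t_k

s_(k+1) = -2*2**k*(2*k + (k + 1)**2 + 4) + 2
s_(k+1) − s_k = 2**k*(-k**2 - 6*k - 8)
(s_(k+1) − s_k) − t_k = 0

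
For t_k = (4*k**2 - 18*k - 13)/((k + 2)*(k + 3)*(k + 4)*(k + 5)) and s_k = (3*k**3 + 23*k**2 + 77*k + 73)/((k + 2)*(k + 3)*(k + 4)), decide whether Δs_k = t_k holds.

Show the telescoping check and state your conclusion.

s_(k+1) = (77*k + 3*(k + 1)**3 + 23*(k + 1)**2 + 150)/((k + 3)*(k + 4)*(k + 5))
s_(k+1) − s_k = (4*k**2 - 18*k - 13)/(k**4 + 14*k**3 + 71*k**2 + 154*k + 120)
(s_(k+1) − s_k) − t_k = 0

Valid — Δs_k = t_k.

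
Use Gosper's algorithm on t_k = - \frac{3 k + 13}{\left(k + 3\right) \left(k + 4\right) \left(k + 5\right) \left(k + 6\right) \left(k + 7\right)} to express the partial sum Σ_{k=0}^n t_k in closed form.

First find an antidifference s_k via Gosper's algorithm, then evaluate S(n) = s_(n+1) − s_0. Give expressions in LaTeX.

Ratio r(k) = (k + 3)*(3*k + 16)/((k + 8)*(3*k + 13)).
So A=k + 3 and B=k + 8, with C=k + 13/3.
Key eq: (k + 3)·f(k+1) = (k + 7)·f(k) + (k + 13/3).
d = 4 from the (1,1,1) case.
A polynomial solution: f(k) = k*(k + 4)*(k**2 + 14*k + 63)/270.
Certificate R = B(k−1)f/C = k*(k + 4)*(k + 7)*(k**2 + 14*k + 63)/(90*(3*k + 13)) gives s_k = k*(-k**2 - 14*k - 63)/(90*(k**3 + 14*k**2 + 63*k + 90)).
Δs = (-3*k - 13)/(k**5 + 25*k**4 + 245*k**3 + 1175*k**2 + 2754*k + 2520), as required.
Telescope: S(n) = s_(n+1) − s_(0) = (-n**3 - 17*n**2 - 94*n - 78)/(90*(n**3 + 17*n**2 + 94*n + 168)) − (0) = (-n**3 - 17*n**2 - 94*n - 78)/(90*(n**3 + 17*n**2 + 94*n + 168)).

S(n) = \frac{- n^{3} - 17 n^{2} - 94 n - 78}{90 \left(n^{3} + 17 n^{2} + 94 n + 168\right)}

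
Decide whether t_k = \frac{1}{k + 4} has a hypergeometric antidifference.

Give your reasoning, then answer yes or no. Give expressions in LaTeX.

No. Not Gosper-summable.

r(k) = (k + 4)/(k + 5) after simplifying.
Normal form (A,B,C) = (k + 4, k + 5, 1).
f must satisfy (k + 4)·f(k+1) − (k + 4)·f(k) = 1.
d = 0 from the (1,1,0) case.
Write f(k) = c0. Then LHS − RHS = -1, requiring -1 = 0: contradictory. No certificate.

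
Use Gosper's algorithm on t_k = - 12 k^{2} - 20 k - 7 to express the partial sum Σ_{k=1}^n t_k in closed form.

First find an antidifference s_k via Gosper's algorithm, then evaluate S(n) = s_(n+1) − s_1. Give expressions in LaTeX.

The ratio is (12*k**2 + 44*k + 39)/(12*k**2 + 20*k + 7).
Gosper form: A/B · C(k+1)/C(k) with A=1, B=1, C=k**2 + 5*k/3 + 7/12.
Set up (1)·f(k+1) − (1)·f(k) − (k**2 + 5*k/3 + 7/12) = 0.
From deg A=0, deg B=0, deg C=2: d=3.
Match coefficients ⇒ f(k) = k*(4*k**2 + 4*k - 1)/12.
Certificate R = B(k−1)f/C = k*(4*k**2 + 4*k - 1)/((2*k + 1)*(6*k + 7)) gives s_k = k*(-4*k**2 - 4*k + 1).
Check: Δs_k = -12*k**2 - 20*k - 7. ✓
Evaluate: s_(n+1) = -4*n**3 - 16*n**2 - 19*n - 7; subtract s_(1) = -7 ⇒ S(n) = n*(-4*n**2 - 16*n - 19).

S(n) = n \left(- 4 n^{2} - 16 n - 19\right)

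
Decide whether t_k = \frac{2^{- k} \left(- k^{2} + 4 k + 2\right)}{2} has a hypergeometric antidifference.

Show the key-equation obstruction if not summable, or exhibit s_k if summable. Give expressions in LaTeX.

Step 1: r(k) = (k**2 - 2*k - 5)/(2*(k**2 - 4*k - 2)).
Normal form (A,B,C) = (1/2, 1, k**2 - 4*k - 2).
Set up (1/2)·f(k+1) − (1)·f(k) − (k**2 - 4*k - 2) = 0.
d = 2 from the (0,0,2) case.
Solve for f: f(k) = -2*(k - 3)*(k + 1) (degree 2 ≤ 2).
Certificate R = B(k−1)f/C = -2*(k - 3)*(k + 1)/(k**2 - 4*k - 2) gives s_k = (k**2 - 2*k - 3)/2**k.
Check: Δs_k = (-k**2 + 4*k + 2)/(2*2**k). ✓

Yes. s_k = 2^{- k} \left(k^{2} - 2 k - 3\right).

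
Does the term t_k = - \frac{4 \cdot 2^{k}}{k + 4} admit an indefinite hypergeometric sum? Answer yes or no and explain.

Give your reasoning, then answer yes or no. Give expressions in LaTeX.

No; the degree bound rules out any f.

The ratio is 2*(k + 4)/(k + 5).
Take A(k)=2*k + 8, B(k)=k + 5, C(k)=1.
Key eq: (2*k + 8)·f(k+1) = (k + 4)·f(k) + (1).
deg f ≤ -1 (via 1,1,0).
d = -1 < 0 ⇒ no nonzero polynomial f; not summable.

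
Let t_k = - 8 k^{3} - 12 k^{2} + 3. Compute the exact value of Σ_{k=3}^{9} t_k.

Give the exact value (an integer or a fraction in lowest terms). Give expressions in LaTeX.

Σ = -19467

Compute t_(k+1)/t_k: get (8*(k + 1)**3 + 12*(k + 1)**2 - 3)/(8*k**3 + 12*k**2 - 3).
Gosper form: A/B · C(k+1)/C(k) with A=1, B=1, C=k**3 + 3*k**2/2 - 3/8.
f must satisfy (1)·f(k+1) − (1)·f(k) = k**3 + 3*k**2/2 - 3/8.
deg f ≤ 4 (via 0,0,3).
A polynomial solution: f(k) = k*(2*k**3 - 4*k - 1)/8.
Get s_k = R·t_k = k*(-2*k**3 + 4*k + 1) with R(k) = B(k−1)f(k)/C(k) = k*(2*k**3 - 4*k - 1)/(8*k**3 + 12*k**2 - 3).
s_(k+1) − s_k = -8*k**3 - 12*k**2 + 3 = t_k.
Σ_(k=3)^(9) t_k = s_(10) − s_(3) = -19590 − (-123) = -19467.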